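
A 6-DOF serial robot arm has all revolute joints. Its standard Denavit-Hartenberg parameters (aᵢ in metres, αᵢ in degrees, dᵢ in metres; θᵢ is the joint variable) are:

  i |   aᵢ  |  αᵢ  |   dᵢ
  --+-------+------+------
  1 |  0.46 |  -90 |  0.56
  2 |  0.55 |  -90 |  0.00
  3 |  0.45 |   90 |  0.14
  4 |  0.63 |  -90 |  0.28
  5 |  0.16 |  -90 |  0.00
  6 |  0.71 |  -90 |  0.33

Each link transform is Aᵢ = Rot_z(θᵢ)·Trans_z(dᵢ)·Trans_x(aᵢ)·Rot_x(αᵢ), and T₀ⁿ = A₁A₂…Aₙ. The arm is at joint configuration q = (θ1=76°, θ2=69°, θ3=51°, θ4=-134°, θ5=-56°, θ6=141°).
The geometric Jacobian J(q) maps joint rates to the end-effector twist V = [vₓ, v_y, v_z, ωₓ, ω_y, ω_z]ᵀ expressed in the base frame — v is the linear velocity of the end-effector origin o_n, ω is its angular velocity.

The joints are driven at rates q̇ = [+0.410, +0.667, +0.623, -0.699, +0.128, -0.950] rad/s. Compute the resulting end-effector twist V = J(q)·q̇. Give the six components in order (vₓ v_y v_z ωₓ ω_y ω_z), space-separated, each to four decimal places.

-1.3585 -0.5867 -0.3051 -0.2878 -0.8868 -0.2382

o_n = [0.0125, 0.5681, 0.4318]
J₁: ẑ×o_n = [-0.5681, 0.0125, 0.0000], ω = ẑ
J2: z=[-0.9703, 0.2419, 0.0000] o=[0.1113, 0.4463, 0.5600] → [-0.0310, -0.1244, -0.0942, -0.9703, 0.2419, 0.0000]
J3: z=[-0.2259, -0.9058, -0.3584] o=[0.1590, 0.6376, 0.0465] → [-0.3739, 0.1395, -0.1170, -0.2259, -0.9058, -0.3584]
J4: z=[-0.5433, 0.4225, -0.7255] o=[0.4912, 0.5246, -0.2680] → [0.3272, 0.7275, 0.1787, -0.5433, 0.4225, -0.7255]
J5: z=[0.7386, 0.6514, -0.1737] o=[0.0876, 1.0400, -0.0516] → [0.2330, -0.3440, -0.2996, 0.7386, 0.6514, -0.1737]
J6: z=[-0.0272, 0.2862, 0.9578] o=[-0.0202, 1.1524, -0.0883] → [0.7085, 0.0455, 0.0065, -0.0272, 0.2862, 0.9578]
V = J·q̇ = [-1.3585, -0.5867, -0.3051, -0.2878, -0.8868, -0.2382]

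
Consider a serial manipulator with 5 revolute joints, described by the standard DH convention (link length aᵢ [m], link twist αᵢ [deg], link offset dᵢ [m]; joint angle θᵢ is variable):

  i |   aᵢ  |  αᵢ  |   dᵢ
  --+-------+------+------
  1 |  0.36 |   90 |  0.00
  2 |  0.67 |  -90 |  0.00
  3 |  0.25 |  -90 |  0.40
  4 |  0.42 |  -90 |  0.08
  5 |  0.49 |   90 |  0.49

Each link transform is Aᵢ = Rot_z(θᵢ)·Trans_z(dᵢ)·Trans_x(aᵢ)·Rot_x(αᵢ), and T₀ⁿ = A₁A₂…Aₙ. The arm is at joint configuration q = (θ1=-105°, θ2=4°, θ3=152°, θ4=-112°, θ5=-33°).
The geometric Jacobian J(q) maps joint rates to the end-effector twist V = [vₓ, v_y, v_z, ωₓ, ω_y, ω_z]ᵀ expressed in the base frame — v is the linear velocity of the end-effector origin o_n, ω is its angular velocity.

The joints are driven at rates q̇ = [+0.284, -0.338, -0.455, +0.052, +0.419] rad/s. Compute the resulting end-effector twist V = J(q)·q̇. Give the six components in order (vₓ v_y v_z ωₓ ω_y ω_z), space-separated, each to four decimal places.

o_n = [-0.2277, -0.3793, 1.3619]
J₁: ẑ×o_n = [0.3793, -0.2277, 0.0000], ω = ẑ
J2: z=[-0.9659, 0.2588, 0.0000] o=[-0.0932, -0.3477, 0.0000] → [0.3525, 1.3155, 0.0653, -0.9659, 0.2588, 0.0000]
J3: z=[0.0181, 0.0674, 0.9976] o=[-0.2662, -0.9933, 0.0467] → [-0.5239, 0.0147, 0.0085, 0.0181, 0.0674, 0.9976]
J4: z=[-0.7316, 0.6809, -0.0327] o=[-0.0886, -0.7841, 0.4304] → [0.6475, 0.6861, -0.2015, -0.7316, 0.6809, -0.0327]
J5: z=[0.6386, 0.7014, 0.3166] o=[-0.2473, -0.8181, 0.8259] → [0.2370, -0.3360, 0.2665, 0.6386, 0.7014, 0.3166]
V = J·q̇ = [0.3599, -0.6211, 0.0752, 0.5478, 0.2112, -0.0389]

0.3599 -0.6211 0.0752 0.5478 0.2112 -0.0389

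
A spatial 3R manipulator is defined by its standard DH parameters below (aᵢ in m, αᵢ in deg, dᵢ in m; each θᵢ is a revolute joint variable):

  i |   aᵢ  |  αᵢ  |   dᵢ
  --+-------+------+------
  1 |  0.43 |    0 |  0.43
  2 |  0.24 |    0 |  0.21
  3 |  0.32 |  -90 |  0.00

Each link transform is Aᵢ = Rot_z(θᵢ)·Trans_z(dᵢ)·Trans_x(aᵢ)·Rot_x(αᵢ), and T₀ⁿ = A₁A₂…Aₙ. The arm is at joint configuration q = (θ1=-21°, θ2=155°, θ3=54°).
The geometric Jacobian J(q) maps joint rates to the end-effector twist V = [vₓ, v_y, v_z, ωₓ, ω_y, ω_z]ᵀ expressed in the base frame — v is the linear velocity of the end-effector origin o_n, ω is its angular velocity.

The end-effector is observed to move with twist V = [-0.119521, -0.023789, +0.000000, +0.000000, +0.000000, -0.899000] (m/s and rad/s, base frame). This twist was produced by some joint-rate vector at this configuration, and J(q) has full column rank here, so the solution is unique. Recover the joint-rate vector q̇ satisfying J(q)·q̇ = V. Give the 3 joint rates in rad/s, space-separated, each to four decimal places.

-0.9180 0.5590 -0.5400

o_n = [-0.0822, -0.0260, 0.6400]
J₁: ẑ×o_n = [0.0260, -0.0822, 0.0000], ω = ẑ
J2: z=[0.0000, 0.0000, 1.0000] o=[0.4014, -0.1541, 0.4300] → [-0.1281, -0.4836, 0.0000, 0.0000, 0.0000, 1.0000]
J3: z=[0.0000, 0.0000, 1.0000] o=[0.2347, 0.0185, 0.6400] → [0.0445, -0.3169, 0.0000, 0.0000, 0.0000, 1.0000]
q̇ = J⁺·V = [-0.9180, 0.5590, -0.5400]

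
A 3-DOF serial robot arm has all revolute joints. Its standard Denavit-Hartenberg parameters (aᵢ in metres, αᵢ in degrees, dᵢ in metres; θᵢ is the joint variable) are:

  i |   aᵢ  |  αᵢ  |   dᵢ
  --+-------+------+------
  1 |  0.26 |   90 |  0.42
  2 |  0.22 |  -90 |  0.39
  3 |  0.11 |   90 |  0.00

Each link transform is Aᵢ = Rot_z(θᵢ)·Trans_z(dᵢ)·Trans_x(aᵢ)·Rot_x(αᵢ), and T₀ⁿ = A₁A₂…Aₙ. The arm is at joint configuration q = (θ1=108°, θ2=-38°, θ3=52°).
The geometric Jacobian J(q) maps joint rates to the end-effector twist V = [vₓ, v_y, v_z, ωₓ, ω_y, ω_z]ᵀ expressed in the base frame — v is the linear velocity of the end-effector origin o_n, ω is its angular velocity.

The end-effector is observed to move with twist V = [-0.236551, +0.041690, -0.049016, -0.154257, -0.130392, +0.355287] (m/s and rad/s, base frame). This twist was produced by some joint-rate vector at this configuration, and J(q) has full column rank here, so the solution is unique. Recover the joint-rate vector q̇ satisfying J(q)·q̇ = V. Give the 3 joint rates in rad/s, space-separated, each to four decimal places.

o_n = [0.1381, 0.5566, 0.2429]
J₁: ẑ×o_n = [-0.5566, 0.1381, 0.0000], ω = ẑ
J2: z=[0.9511, 0.3090, 0.0000] o=[-0.0803, 0.2473, 0.4200] → [-0.0547, 0.1685, 0.2267, 0.9511, 0.3090, 0.0000]
J3: z=[-0.1902, 0.5855, 0.7880] o=[0.2370, 0.5327, 0.2846] → [-0.0433, -0.0859, 0.0534, -0.1902, 0.5855, 0.7880]
q̇ = J⁺·V = [0.4530, -0.1870, -0.1240]

0.4530 -0.1870 -0.1240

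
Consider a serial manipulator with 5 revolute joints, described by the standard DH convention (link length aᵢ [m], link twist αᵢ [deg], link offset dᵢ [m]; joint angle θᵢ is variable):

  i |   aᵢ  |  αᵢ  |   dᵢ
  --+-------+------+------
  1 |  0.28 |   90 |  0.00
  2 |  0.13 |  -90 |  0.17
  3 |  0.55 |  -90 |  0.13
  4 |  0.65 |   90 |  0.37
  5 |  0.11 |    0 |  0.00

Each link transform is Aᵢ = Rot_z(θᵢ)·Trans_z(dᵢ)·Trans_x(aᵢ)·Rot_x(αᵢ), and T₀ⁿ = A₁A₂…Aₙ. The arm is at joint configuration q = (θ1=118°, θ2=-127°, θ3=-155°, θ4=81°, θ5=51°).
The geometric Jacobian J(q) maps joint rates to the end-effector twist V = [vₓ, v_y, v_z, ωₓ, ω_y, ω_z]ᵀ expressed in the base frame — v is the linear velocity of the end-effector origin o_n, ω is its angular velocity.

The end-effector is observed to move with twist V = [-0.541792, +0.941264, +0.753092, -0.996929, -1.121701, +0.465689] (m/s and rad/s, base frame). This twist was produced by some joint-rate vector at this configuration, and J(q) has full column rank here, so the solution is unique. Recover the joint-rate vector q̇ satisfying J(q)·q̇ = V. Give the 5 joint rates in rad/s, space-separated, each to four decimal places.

o_n = [0.7694, 0.3907, 0.5713]
J₁: ẑ×o_n = [-0.3907, 0.7694, 0.0000], ω = ẑ
J2: z=[0.8829, 0.4695, 0.0000] o=[-0.1315, 0.2472, 0.0000] → [0.2682, -0.5044, -0.2962, 0.8829, 0.4695, 0.0000]
J3: z=[-0.3749, 0.7052, -0.6018] o=[0.0554, 0.2580, -0.1038] → [0.5559, -0.1766, -0.5533, -0.3749, 0.7052, -0.6018]
J4: z=[0.9196, 0.2009, -0.3375] o=[0.0710, 0.7236, 0.2160] → [-0.0410, -0.5624, -0.4465, 0.9196, 0.2009, -0.3375]
J5: z=[0.0570, 0.7819, 0.6208] o=[0.6639, 0.4144, 0.5511] → [0.0304, 0.0644, -0.0839, 0.0570, 0.7819, 0.6208]
q̇ = J⁺·V = [0.2810, -0.6990, -0.4570, -0.5710, -0.4560]

0.2810 -0.6990 -0.4570 -0.5710 -0.4560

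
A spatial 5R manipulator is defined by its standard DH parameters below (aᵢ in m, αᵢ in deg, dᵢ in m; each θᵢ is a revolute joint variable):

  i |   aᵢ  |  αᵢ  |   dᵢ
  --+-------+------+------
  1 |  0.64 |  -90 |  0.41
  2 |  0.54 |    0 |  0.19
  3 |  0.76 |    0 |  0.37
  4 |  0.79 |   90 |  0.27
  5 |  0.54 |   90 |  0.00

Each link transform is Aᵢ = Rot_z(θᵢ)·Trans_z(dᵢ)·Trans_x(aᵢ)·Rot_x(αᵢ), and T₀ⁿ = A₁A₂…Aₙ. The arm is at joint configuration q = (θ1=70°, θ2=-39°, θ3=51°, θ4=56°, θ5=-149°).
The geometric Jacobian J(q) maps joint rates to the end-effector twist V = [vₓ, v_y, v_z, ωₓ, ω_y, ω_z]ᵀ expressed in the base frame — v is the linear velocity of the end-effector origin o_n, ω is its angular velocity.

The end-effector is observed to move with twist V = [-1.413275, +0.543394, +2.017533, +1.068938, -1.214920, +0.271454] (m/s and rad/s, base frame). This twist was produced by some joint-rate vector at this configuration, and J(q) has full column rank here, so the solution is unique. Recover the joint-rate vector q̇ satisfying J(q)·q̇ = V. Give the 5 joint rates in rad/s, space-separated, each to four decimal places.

0.5850 -0.7910 -0.9520 0.3230 -0.8370

o_n = [0.1400, 1.9982, 0.2885]
J₁: ẑ×o_n = [-1.9982, 0.1400, 0.0000], ω = ẑ
J2: z=[-0.9397, 0.3420, 0.0000] o=[0.2189, 0.6014, 0.4100] → [-0.0416, -0.1142, -1.2856, -0.9397, 0.3420, 0.0000]
J3: z=[-0.9397, 0.3420, 0.0000] o=[0.1839, 1.0607, 0.7498] → [-0.1578, -0.4335, -0.8659, -0.9397, 0.3420, 0.0000]
J4: z=[-0.9397, 0.3420, 0.0000] o=[0.0905, 1.8858, 0.5918] → [-0.1037, -0.2850, -0.1225, -0.9397, 0.3420, 0.0000]
J5: z=[0.3171, 0.8713, 0.3746] o=[-0.0620, 2.2563, -0.1407] → [0.4706, -0.0604, -0.2579, 0.3171, 0.8713, 0.3746]
q̇ = J⁺·V = [0.5850, -0.7910, -0.9520, 0.3230, -0.8370]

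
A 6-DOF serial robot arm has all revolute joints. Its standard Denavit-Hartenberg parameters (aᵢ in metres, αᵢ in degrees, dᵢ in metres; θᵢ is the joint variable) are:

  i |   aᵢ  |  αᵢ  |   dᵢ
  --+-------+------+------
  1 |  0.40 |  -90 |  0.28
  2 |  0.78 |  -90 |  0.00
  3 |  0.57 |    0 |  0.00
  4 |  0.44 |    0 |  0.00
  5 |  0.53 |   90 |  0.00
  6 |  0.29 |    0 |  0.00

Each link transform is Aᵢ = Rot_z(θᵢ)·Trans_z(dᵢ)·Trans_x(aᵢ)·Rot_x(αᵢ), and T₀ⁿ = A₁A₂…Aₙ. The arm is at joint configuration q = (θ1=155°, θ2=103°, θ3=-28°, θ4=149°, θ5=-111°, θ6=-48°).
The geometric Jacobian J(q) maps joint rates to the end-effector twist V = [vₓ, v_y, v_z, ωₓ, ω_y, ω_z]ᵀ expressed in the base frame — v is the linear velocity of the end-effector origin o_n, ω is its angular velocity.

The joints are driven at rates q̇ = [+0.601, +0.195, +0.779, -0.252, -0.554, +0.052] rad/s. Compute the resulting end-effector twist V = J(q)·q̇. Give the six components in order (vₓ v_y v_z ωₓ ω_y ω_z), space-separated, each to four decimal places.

0.2531 0.0232 0.0154 -0.1261 -0.2129 0.5861

o_n = [-0.0926, 0.3028, -1.4928]
J₁: ẑ×o_n = [-0.3028, -0.0926, 0.0000], ω = ẑ
J2: z=[-0.4226, -0.9063, 0.0000] o=[-0.3625, 0.1690, 0.2800] → [1.6067, -0.7492, 0.1881, -0.4226, -0.9063, 0.0000]
J3: z=[0.8831, -0.4118, 0.2250] o=[-0.2035, 0.0949, -0.4800] → [0.3703, 0.9194, 0.2293, 0.8831, -0.4118, 0.2250]
J4: z=[0.8831, -0.4118, 0.2250] o=[-0.2140, -0.1955, -0.9704] → [0.1030, 0.4887, 0.4900, 0.8831, -0.4118, 0.2250]
J5: z=[0.8831, -0.4118, 0.2250] o=[-0.1008, 0.1679, -0.7496] → [0.2757, 0.6582, 0.1225, 0.8831, -0.4118, 0.2250]
J6: z=[-0.3808, -0.9090, -0.1692] o=[0.0445, 0.2017, -1.2582] → [0.2304, -0.0662, -0.1631, -0.3808, -0.9090, -0.1692]
V = J·q̇ = [0.2531, 0.0232, 0.0154, -0.1261, -0.2129, 0.5861]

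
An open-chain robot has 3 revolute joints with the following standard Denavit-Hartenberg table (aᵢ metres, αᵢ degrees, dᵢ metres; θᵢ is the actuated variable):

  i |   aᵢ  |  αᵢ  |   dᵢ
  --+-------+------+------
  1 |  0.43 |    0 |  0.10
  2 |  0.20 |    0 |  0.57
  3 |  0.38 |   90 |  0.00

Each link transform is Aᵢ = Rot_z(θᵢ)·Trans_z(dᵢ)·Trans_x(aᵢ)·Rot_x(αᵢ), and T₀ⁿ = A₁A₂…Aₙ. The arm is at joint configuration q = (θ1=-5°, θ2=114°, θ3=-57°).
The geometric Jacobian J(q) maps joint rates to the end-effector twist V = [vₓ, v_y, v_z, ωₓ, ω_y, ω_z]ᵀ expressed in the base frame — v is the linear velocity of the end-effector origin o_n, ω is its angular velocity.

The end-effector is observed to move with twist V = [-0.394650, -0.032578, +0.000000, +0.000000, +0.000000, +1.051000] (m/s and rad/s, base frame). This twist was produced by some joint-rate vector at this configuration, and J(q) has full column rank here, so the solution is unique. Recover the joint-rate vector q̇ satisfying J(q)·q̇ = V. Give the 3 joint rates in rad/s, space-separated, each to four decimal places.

-0.6040 0.9070 0.7480

o_n = [0.5972, 0.4511, 0.6700]
J₁: ẑ×o_n = [-0.4511, 0.5972, 0.0000], ω = ẑ
J2: z=[0.0000, 0.0000, 1.0000] o=[0.4284, -0.0375, 0.1000] → [-0.4885, 0.1688, 0.0000, 0.0000, 0.0000, 1.0000]
J3: z=[0.0000, 0.0000, 1.0000] o=[0.3633, 0.1516, 0.6700] → [-0.2994, 0.2340, 0.0000, 0.0000, 0.0000, 1.0000]
q̇ = J⁺·V = [-0.6040, 0.9070, 0.7480]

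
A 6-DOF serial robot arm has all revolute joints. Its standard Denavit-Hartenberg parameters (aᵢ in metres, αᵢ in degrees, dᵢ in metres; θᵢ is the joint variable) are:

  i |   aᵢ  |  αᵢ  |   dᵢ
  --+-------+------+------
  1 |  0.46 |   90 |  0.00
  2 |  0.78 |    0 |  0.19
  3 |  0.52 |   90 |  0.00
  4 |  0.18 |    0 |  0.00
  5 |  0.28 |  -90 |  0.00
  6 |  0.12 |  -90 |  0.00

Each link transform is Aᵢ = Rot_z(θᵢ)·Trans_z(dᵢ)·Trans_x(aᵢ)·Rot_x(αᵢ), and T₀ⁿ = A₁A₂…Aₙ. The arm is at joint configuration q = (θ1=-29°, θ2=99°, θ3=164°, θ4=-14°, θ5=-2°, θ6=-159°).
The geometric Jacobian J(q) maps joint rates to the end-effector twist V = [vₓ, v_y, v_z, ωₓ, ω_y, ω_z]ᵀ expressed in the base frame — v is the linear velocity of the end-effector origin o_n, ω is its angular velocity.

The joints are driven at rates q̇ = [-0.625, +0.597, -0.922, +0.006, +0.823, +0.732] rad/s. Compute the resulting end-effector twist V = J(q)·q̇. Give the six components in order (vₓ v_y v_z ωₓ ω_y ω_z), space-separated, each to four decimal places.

-0.8946 0.2151 -0.0835 -0.9247 0.0797 -0.7242

o_n = [0.1185, -0.1802, -0.0741]
J₁: ẑ×o_n = [0.1802, 0.1185, -0.0000], ω = ẑ
J2: z=[-0.4848, -0.8746, 0.0000] o=[0.4023, -0.2230, 0.0000] → [0.0648, -0.0359, -0.2690, -0.4848, -0.8746, 0.0000]
J3: z=[-0.4848, -0.8746, 0.0000] o=[0.2035, -0.3300, 0.7704] → [0.7386, -0.4094, -0.1470, -0.4848, -0.8746, 0.0000]
J4: z=[-0.8681, 0.4812, 0.1219] o=[0.1481, -0.2993, 0.2543] → [-0.1725, -0.2887, -0.0892, -0.8681, 0.4812, 0.1219]
J5: z=[-0.8681, 0.4812, 0.1219] o=[0.1506, -0.2509, 0.0809] → [-0.0832, -0.1385, -0.0460, -0.8681, 0.4812, 0.1219]
J6: z=[-0.4954, -0.8245, -0.2736] o=[0.1593, -0.1675, -0.1862] → [-0.0959, 0.0667, -0.0274, -0.4954, -0.8245, -0.2736]
V = J·q̇ = [-0.8946, 0.2151, -0.0835, -0.9247, 0.0797, -0.7242]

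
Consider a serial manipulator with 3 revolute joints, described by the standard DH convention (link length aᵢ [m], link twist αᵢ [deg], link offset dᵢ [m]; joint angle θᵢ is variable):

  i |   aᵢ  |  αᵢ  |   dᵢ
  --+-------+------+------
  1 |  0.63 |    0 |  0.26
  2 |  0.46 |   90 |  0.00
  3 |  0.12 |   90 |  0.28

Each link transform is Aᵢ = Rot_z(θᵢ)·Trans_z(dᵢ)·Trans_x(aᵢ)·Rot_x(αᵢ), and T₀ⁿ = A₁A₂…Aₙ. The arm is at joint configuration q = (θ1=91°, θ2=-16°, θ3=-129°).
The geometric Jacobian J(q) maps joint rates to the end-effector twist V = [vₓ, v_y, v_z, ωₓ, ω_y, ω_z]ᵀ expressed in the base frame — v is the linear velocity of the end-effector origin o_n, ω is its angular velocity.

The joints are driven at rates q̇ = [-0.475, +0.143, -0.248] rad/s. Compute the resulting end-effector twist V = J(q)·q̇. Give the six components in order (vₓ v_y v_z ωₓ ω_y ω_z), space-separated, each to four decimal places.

0.3925 -0.1399 0.0187 -0.2395 0.0642 -0.3320

o_n = [0.3590, 0.9288, 0.1667]
J₁: ẑ×o_n = [-0.9288, 0.3590, 0.0000], ω = ẑ
J2: z=[0.0000, 0.0000, 1.0000] o=[-0.0110, 0.6299, 0.2600] → [-0.2989, 0.3700, 0.0000, 0.0000, 0.0000, 1.0000]
J3: z=[0.9659, -0.2588, 0.0000] o=[0.1081, 1.0742, 0.2600] → [0.0241, 0.0901, -0.0755, 0.9659, -0.2588, 0.0000]
V = J·q̇ = [0.3925, -0.1399, 0.0187, -0.2395, 0.0642, -0.3320]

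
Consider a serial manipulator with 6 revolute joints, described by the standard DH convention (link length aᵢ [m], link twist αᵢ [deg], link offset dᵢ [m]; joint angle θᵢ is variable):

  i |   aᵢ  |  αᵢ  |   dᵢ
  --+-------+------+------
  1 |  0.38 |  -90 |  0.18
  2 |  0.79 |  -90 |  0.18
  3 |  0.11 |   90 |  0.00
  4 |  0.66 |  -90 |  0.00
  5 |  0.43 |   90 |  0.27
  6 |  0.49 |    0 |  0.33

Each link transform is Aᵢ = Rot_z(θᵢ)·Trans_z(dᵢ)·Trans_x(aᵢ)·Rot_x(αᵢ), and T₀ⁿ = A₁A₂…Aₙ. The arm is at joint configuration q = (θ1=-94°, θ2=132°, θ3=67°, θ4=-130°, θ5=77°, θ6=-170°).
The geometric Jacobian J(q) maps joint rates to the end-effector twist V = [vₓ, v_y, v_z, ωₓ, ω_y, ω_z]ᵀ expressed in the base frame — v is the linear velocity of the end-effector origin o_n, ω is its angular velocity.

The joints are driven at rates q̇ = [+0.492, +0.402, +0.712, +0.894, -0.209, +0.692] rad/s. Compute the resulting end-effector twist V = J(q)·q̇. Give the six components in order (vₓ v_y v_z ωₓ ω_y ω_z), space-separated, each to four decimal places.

o_n = [0.5341, -0.5503, -0.9616]
J₁: ẑ×o_n = [0.5503, 0.5341, -0.0000], ω = ẑ
J2: z=[0.9976, -0.0698, 0.0000] o=[-0.0265, -0.3791, 0.1800] → [0.0796, 1.1388, -0.1317, 0.9976, -0.0698, 0.0000]
J3: z=[0.0518, 0.7413, 0.6691] o=[0.1899, 0.1357, -0.4071] → [0.0479, 0.2590, -0.2907, 0.0518, 0.7413, 0.6691]
J4: z=[0.4327, 0.5872, -0.6841] o=[0.0909, 0.1714, -0.4390] → [-0.8005, -0.0770, -0.5725, 0.4327, 0.5872, -0.6841]
J5: z=[-0.7228, -0.2275, -0.6525] o=[0.4465, -0.3413, -0.6541] → [-0.0664, -0.2793, 0.1710, -0.7228, -0.2275, -0.6525]
J6: z=[0.6224, -0.6248, -0.4715] o=[0.1222, -0.7238, -0.5752] → [0.3232, 0.0462, 0.3654, 0.6224, -0.6248, -0.4715]
V = J·q̇ = [-0.1412, 0.9265, -0.5546, 1.4065, 0.6399, 0.1670]

-0.1412 0.9265 -0.5546 1.4065 0.6399 0.1670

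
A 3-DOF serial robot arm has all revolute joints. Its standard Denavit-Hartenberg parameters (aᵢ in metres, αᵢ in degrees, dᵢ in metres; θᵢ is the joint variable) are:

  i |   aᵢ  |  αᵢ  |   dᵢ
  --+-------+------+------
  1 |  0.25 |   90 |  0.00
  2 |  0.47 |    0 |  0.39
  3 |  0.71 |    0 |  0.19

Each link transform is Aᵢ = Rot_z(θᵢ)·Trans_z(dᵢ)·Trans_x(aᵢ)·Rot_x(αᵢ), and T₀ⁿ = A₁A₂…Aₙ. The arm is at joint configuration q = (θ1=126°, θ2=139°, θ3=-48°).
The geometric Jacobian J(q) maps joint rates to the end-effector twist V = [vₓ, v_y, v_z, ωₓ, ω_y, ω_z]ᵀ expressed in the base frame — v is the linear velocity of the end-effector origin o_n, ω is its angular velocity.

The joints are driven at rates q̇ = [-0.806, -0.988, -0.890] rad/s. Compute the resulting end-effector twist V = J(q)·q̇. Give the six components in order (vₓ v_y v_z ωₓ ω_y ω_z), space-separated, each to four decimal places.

-0.7643 0.8913 0.3737 -1.5193 -1.1039 -0.8060

o_n = [0.5381, 0.2462, 1.0182]
J₁: ẑ×o_n = [-0.2462, 0.5381, 0.0000], ω = ẑ
J2: z=[0.8090, 0.5878, 0.0000] o=[-0.1469, 0.2023, 0.0000] → [0.5985, -0.8238, -0.3671, 0.8090, 0.5878, 0.0000]
J3: z=[0.8090, 0.5878, 0.0000] o=[0.3771, 0.1445, 0.3083] → [0.4173, -0.5743, -0.0124, 0.8090, 0.5878, 0.0000]
V = J·q̇ = [-0.7643, 0.8913, 0.3737, -1.5193, -1.1039, -0.8060]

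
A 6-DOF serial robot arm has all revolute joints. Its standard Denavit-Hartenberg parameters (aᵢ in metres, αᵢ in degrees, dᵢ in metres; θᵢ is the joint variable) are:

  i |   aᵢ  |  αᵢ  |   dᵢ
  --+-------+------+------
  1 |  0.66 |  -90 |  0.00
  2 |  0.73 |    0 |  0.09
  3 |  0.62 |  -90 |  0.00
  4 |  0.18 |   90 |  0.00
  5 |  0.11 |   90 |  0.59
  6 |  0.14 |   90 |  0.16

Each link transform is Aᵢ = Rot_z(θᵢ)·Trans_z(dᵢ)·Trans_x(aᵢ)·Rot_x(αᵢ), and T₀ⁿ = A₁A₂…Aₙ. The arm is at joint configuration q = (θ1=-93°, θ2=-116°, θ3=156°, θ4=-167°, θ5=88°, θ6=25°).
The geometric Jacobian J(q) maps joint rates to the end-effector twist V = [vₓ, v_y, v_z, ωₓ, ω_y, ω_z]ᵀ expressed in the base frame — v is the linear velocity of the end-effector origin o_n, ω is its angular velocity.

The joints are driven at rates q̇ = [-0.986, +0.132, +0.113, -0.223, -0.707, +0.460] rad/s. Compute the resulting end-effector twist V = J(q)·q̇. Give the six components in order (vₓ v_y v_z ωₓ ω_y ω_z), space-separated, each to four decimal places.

o_n = [-0.4790, -0.2699, 0.3924]
J₁: ẑ×o_n = [0.2699, -0.4790, 0.0000], ω = ẑ
J2: z=[0.9986, -0.0523, 0.0000] o=[-0.0345, -0.6591, 0.0000] → [-0.0205, -0.3919, 0.3654, 0.9986, -0.0523, 0.0000]
J3: z=[0.9986, -0.0523, 0.0000] o=[0.0721, -0.3442, 0.6561] → [0.0138, 0.2633, 0.0454, 0.9986, -0.0523, 0.0000]
J4: z=[0.0336, 0.6419, -0.7660] o=[0.0472, -0.8185, 0.2576] → [0.5068, 0.3986, 0.3562, 0.0336, 0.6419, -0.7660]
J5: z=[-0.9640, 0.2231, 0.1446] o=[0.0947, -0.6865, 0.3703] → [-0.0553, -0.0616, -0.2736, -0.9640, 0.2231, 0.1446]
J6: z=[0.2624, 0.7108, 0.6527] o=[-0.4694, -0.4815, 0.3738] → [-0.1249, -0.0112, 0.0624, 0.2624, 0.7108, 0.6527]
V = J·q̇ = [-0.3986, 0.3999, 0.1960, 1.0394, 0.0133, -0.6172]

-0.3986 0.3999 0.1960 1.0394 0.0133 -0.6172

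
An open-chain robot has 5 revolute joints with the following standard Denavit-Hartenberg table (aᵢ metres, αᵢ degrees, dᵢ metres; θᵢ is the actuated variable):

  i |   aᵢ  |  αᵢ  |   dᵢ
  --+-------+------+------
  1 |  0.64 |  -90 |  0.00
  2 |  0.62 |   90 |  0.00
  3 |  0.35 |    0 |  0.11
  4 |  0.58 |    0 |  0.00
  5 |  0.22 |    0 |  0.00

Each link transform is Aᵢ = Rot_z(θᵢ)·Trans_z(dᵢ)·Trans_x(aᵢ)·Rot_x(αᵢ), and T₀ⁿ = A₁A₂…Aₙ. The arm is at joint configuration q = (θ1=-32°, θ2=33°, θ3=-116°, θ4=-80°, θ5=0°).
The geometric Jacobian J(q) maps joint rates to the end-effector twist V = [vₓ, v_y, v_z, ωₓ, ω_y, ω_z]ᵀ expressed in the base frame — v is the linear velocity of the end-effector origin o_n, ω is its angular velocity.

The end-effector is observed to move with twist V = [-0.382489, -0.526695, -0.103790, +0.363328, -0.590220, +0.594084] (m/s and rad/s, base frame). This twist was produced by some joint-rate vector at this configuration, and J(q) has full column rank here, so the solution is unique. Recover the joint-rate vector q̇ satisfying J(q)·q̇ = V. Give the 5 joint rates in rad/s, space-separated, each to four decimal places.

o_n = [0.3286, -0.3163, 0.2570]
J₁: ẑ×o_n = [0.3163, 0.3286, -0.0000], ω = ẑ
J2: z=[0.5299, 0.8480, 0.0000] o=[0.5428, -0.3391, 0.0000] → [0.2179, -0.1362, 0.1937, 0.5299, 0.8480, 0.0000]
J3: z=[0.4619, -0.2886, 0.8387] o=[0.9837, -0.6147, -0.3377] → [-0.4219, -0.8241, -0.0512, 0.4619, -0.2886, 0.8387]
J4: z=[0.4619, -0.2886, 0.8387] o=[0.7587, -0.8450, -0.1619] → [-0.5643, -0.5542, 0.1201, 0.4619, -0.2886, 0.8387]
J5: z=[0.4619, -0.2886, 0.8387] o=[0.4469, -0.4617, 0.1418] → [-0.1552, -0.1524, 0.0330, 0.4619, -0.2886, 0.8387]
q̇ = J⁺·V = [-0.3620, -0.3080, 0.6160, -0.3430, 0.8670]

-0.3620 -0.3080 0.6160 -0.3430 0.8670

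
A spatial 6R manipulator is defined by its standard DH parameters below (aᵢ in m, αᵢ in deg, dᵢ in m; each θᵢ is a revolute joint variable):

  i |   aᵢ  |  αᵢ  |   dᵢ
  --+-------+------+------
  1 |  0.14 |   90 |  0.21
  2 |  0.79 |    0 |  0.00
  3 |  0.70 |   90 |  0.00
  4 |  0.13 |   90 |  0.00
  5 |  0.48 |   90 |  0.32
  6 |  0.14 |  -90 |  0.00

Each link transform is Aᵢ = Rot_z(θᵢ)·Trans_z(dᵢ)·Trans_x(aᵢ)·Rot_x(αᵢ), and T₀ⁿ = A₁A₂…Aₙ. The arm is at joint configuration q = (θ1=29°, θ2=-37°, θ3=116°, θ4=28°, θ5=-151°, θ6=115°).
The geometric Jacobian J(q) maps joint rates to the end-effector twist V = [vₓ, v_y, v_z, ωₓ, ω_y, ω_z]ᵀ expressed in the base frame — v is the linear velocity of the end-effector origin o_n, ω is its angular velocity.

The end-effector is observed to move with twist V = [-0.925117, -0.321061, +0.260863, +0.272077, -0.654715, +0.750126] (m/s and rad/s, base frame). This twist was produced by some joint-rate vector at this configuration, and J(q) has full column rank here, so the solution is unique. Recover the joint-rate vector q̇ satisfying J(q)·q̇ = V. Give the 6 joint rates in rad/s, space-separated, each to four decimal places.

o_n = [0.3704, 0.7842, 0.4602]
J₁: ẑ×o_n = [-0.7842, 0.3704, 0.0000], ω = ẑ
J2: z=[0.4848, -0.8746, 0.0000] o=[0.1224, 0.0679, 0.2100] → [-0.2189, -0.1213, 0.5641, 0.4848, -0.8746, 0.0000]
J3: z=[0.4848, -0.8746, 0.0000] o=[0.6743, 0.3738, -0.2654] → [-0.6347, -0.3518, -0.0668, 0.4848, -0.8746, 0.0000]
J4: z=[0.8586, 0.4759, -0.1908] o=[0.7911, 0.4385, 0.4217] → [0.0843, 0.0472, 0.4970, 0.8586, 0.4759, -0.1908]
J5: z=[-0.3497, 0.8157, 0.4608] o=[0.8398, 0.3957, 0.5344] → [-0.2395, -0.2423, 0.2471, -0.3497, 0.8157, 0.4608]
J6: z=[0.5691, 0.5757, -0.5871] o=[0.3707, 0.6841, 0.3624] → [0.1151, -0.0555, 0.0572, 0.5691, 0.5757, -0.5871]
q̇ = J⁺·V = [0.2070, 0.0690, 0.9230, 0.4000, 0.4970, -0.6650]

0.2070 0.0690 0.9230 0.4000 0.4970 -0.6650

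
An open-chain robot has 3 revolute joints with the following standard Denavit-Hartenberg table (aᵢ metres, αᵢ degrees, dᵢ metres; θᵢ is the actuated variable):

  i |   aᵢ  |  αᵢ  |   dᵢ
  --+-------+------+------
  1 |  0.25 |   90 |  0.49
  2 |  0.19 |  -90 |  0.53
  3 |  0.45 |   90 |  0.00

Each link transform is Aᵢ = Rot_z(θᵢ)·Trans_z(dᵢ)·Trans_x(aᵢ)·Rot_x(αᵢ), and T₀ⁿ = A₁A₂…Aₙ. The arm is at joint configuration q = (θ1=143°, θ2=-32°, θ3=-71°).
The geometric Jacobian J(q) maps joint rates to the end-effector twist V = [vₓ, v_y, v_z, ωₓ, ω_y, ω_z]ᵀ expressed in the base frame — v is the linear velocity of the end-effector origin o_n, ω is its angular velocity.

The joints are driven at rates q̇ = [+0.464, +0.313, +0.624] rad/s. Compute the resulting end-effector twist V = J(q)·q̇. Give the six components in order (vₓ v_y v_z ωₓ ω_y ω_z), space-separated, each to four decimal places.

-0.7830 0.1645 -0.0514 -0.0757 0.4490 0.9932

o_n = [0.1475, 1.0853, 0.3117]
J₁: ẑ×o_n = [-1.0853, 0.1475, 0.0000], ω = ẑ
J2: z=[0.6018, 0.7986, 0.0000] o=[-0.1997, 0.1505, 0.4900] → [-0.1424, 0.1073, 0.2854, 0.6018, 0.7986, 0.0000]
J3: z=[-0.4232, 0.3189, 0.8480] o=[-0.0094, 0.6707, 0.3893] → [-0.3763, 0.1001, -0.2255, -0.4232, 0.3189, 0.8480]
V = J·q̇ = [-0.7830, 0.1645, -0.0514, -0.0757, 0.4490, 0.9932]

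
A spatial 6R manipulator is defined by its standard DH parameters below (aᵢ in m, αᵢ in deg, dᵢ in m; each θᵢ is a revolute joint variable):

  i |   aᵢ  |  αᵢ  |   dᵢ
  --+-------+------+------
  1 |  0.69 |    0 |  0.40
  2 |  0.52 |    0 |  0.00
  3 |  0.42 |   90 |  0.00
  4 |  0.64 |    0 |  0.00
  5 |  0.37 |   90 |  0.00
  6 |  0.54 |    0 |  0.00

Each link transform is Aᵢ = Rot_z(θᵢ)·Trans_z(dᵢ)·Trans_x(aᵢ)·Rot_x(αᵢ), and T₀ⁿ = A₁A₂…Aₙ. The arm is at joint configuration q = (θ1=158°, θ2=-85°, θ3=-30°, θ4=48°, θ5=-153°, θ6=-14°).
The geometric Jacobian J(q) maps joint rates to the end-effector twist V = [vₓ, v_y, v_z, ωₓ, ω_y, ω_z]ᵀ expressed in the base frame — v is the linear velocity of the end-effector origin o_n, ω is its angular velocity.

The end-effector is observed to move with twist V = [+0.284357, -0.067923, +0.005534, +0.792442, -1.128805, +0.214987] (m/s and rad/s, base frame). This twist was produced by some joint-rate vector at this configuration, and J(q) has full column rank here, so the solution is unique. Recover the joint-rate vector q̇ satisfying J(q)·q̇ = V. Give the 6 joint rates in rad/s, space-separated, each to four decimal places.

o_n = [-0.1257, 1.2720, 0.0121]
J₁: ẑ×o_n = [-1.2720, -0.1257, 0.0000], ω = ẑ
J2: z=[0.0000, 0.0000, 1.0000] o=[-0.6398, 0.2585, 0.4000] → [-1.0135, 0.5141, 0.0000, 0.0000, 0.0000, 1.0000]
J3: z=[0.0000, 0.0000, 1.0000] o=[-0.4877, 0.7558, 0.4000] → [-0.5162, 0.3621, 0.0000, 0.0000, 0.0000, 1.0000]
J4: z=[0.6820, -0.7314, 0.0000] o=[-0.1806, 1.0422, 0.4000] → [0.2837, 0.2645, 0.1969, 0.6820, -0.7314, 0.0000]
J5: z=[0.6820, -0.7314, 0.0000] o=[0.1326, 1.3343, 0.8756] → [0.6315, 0.5889, -0.2314, 0.6820, -0.7314, 0.0000]
J6: z=[-0.7064, -0.6588, 0.2588] o=[0.0626, 1.2689, 0.5182] → [0.3326, -0.4063, -0.1262, -0.7064, -0.6588, 0.2588]
q̇ = J⁺·V = [0.9380, -0.8670, 0.0930, 0.8090, 0.5570, 0.1970]

0.9380 -0.8670 0.0930 0.8090 0.5570 0.1970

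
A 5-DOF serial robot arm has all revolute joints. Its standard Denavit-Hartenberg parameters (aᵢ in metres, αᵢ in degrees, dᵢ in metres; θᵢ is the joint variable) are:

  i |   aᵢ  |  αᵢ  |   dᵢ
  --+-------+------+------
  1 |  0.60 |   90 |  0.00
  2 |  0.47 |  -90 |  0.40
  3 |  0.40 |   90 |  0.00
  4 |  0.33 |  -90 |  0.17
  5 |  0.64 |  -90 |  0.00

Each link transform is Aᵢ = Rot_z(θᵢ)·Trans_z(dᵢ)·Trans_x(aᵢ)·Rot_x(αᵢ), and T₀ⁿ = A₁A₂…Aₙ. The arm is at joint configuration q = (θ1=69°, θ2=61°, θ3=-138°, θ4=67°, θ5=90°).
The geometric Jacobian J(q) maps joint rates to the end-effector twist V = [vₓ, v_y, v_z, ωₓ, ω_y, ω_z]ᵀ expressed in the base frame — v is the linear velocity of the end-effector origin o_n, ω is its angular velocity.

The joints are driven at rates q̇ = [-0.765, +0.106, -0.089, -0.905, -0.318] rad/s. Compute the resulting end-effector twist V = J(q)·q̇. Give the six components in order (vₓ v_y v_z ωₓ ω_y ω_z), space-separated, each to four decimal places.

o_n = [1.2177, 0.0939, 0.4896]
J₁: ẑ×o_n = [-0.0939, 1.2177, 0.0000], ω = ẑ
J2: z=[0.9336, -0.3584, 0.0000] o=[0.2150, 0.5601, 0.0000] → [-0.1755, -0.4571, -0.0759, 0.9336, -0.3584, 0.0000]
J3: z=[-0.3134, -0.8165, 0.4848] o=[0.6701, 0.6295, 0.4111] → [0.1955, 0.2901, 0.6150, -0.3134, -0.8165, 0.4848]
J4: z=[-0.8100, -0.0365, -0.5852] o=[0.8683, 0.3991, 0.1511] → [-0.1910, 0.0697, 0.2600, -0.8100, -0.0365, -0.5852]
J5: z=[-0.5786, 0.2113, 0.7877] o=[0.6993, 0.0705, 0.1151] → [0.0607, 0.6251, -0.1231, -0.5786, 0.2113, 0.7877]
V = J·q̇ = [0.1893, -1.2677, -0.2589, 1.0440, 0.0006, -0.5290]

0.1893 -1.2677 -0.2589 1.0440 0.0006 -0.5290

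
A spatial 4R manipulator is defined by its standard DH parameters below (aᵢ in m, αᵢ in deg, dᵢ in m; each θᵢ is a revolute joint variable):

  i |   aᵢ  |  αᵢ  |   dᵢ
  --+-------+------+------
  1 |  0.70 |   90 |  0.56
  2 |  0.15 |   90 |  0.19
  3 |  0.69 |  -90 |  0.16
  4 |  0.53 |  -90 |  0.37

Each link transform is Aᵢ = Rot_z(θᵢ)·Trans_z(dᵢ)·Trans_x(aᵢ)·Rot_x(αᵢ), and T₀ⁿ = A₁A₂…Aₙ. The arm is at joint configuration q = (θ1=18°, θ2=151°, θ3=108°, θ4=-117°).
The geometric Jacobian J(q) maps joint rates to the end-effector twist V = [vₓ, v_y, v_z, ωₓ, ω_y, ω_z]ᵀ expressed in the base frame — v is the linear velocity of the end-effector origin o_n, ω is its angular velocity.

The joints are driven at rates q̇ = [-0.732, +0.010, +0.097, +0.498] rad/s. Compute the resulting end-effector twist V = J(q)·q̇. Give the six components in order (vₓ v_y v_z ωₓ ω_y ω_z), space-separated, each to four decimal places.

o_n = [1.3962, -0.0753, 0.9478]
J₁: ẑ×o_n = [0.0753, 1.3962, -0.0000], ω = ẑ
J2: z=[0.3090, -0.9511, 0.0000] o=[0.6657, 0.2163, 0.5600] → [-0.3688, -0.1198, 0.6045, 0.3090, -0.9511, 0.0000]
J3: z=[0.4611, 0.1498, 0.8746] o=[0.5997, -0.0049, 0.6327] → [0.1087, 0.5513, -0.1518, 0.4611, 0.1498, 0.8746]
J4: z=[0.6956, 0.5509, -0.4611] o=[1.0536, -0.5474, 0.6693] → [0.3711, -0.3517, 0.1397, 0.6956, 0.5509, -0.4611]
V = J·q̇ = [0.1366, -1.1448, 0.0609, 0.3942, 0.2794, -0.8768]

0.1366 -1.1448 0.0609 0.3942 0.2794 -0.8768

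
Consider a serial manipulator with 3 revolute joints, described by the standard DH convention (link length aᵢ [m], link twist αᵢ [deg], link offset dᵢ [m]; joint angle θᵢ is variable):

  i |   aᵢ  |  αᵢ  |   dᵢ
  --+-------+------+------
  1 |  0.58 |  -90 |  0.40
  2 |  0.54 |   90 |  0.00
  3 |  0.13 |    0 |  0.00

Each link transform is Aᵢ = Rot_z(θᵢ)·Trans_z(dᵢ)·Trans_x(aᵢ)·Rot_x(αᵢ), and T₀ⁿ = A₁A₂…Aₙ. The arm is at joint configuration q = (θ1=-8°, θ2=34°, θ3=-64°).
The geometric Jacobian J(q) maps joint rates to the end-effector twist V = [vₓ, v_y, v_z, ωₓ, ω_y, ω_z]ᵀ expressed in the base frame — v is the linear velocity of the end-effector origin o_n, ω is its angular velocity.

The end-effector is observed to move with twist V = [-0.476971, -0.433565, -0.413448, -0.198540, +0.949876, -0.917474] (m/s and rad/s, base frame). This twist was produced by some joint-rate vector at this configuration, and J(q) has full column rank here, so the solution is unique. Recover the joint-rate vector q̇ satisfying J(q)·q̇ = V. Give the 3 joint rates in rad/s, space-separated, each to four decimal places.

-0.4300 0.9130 -0.5880

o_n = [1.0482, -0.2653, 0.0662]
J₁: ẑ×o_n = [0.2653, 1.0482, -0.0000], ω = ẑ
J2: z=[0.1392, 0.9903, 0.0000] o=[0.5744, -0.0807, 0.4000] → [-0.3306, 0.0465, -0.4949, 0.1392, 0.9903, 0.0000]
J3: z=[0.5538, -0.0778, 0.8290] o=[1.0177, -0.1430, 0.0980] → [0.1039, 0.0430, -0.0653, 0.5538, -0.0778, 0.8290]
q̇ = J⁺·V = [-0.4300, 0.9130, -0.5880]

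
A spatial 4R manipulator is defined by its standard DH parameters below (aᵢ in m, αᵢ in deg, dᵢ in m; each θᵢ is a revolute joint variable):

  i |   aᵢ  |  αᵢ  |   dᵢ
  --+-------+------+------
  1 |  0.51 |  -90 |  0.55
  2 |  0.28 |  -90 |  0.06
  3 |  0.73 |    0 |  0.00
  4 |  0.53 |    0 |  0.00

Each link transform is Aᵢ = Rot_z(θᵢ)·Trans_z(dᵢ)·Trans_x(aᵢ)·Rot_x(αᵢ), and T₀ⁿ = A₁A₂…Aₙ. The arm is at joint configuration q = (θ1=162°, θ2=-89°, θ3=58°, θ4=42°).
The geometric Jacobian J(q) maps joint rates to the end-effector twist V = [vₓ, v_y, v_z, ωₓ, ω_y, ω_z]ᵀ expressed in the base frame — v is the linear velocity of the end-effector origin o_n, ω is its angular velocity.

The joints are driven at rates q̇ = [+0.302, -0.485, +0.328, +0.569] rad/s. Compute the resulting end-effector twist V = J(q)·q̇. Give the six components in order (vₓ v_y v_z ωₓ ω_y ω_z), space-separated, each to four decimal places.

-0.0691 -0.0961 -0.6663 -0.7031 0.7384 0.2863

o_n = [-0.1605, 1.1888, 1.1247]
J₁: ẑ×o_n = [-1.1888, -0.1605, 0.0000], ω = ẑ
J2: z=[-0.3090, -0.9511, 0.0000] o=[-0.4850, 0.1576, 0.5500] → [-0.5466, 0.1776, -0.0100, -0.3090, -0.9511, 0.0000]
J3: z=[-0.9509, 0.3090, -0.0175] o=[-0.5082, 0.1020, 0.8300] → [0.1100, 0.2742, -1.1408, -0.9509, 0.3090, -0.0175]
J4: z=[-0.9509, 0.3090, -0.0175] o=[-0.3233, 0.6929, 1.2167] → [-0.0198, -0.0903, -0.5219, -0.9509, 0.3090, -0.0175]
V = J·q̇ = [-0.0691, -0.0961, -0.6663, -0.7031, 0.7384, 0.2863]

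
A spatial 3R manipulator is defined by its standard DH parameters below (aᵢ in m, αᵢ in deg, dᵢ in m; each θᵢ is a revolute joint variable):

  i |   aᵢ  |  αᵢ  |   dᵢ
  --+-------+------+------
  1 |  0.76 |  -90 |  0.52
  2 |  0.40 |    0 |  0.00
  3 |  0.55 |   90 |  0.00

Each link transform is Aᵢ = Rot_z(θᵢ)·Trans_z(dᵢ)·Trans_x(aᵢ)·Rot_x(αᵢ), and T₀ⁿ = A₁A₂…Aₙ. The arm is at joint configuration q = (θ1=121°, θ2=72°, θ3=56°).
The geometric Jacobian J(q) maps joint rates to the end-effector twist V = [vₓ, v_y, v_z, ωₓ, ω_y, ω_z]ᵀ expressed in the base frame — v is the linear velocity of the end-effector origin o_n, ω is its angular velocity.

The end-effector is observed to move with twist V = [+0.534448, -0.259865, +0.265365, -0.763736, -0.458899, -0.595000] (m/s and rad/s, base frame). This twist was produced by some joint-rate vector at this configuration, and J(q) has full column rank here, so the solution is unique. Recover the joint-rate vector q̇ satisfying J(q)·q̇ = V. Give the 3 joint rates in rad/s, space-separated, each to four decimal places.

o_n = [-0.2807, 0.4672, -0.2938]
J₁: ẑ×o_n = [-0.4672, -0.2807, 0.0000], ω = ẑ
J2: z=[-0.8572, -0.5150, 0.0000] o=[-0.3914, 0.6514, 0.5200] → [0.4192, -0.6976, 0.2150, -0.8572, -0.5150, 0.0000]
J3: z=[-0.8572, -0.5150, 0.0000] o=[-0.4551, 0.7574, 0.1396] → [0.2232, -0.3715, 0.3386, -0.8572, -0.5150, 0.0000]
q̇ = J⁺·V = [-0.5950, 0.2940, 0.5970]

-0.5950 0.2940 0.5970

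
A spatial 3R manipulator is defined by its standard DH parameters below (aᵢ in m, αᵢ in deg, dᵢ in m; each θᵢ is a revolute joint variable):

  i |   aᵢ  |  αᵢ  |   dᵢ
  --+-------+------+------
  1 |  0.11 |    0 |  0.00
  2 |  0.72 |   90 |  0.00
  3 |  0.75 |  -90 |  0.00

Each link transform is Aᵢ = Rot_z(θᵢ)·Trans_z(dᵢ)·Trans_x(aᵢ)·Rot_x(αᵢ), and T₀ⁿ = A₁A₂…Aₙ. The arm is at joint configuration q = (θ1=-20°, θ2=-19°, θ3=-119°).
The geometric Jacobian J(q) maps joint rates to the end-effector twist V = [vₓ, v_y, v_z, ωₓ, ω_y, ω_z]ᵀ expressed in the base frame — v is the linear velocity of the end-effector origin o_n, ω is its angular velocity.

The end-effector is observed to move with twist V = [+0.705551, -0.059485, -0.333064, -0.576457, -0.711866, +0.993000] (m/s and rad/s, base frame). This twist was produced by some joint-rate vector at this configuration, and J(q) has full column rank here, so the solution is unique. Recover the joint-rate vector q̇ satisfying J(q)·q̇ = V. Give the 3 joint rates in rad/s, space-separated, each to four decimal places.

0.4220 0.5710 0.9160

o_n = [0.3803, -0.2619, -0.6560]
J₁: ẑ×o_n = [0.2619, 0.3803, -0.0000], ω = ẑ
J2: z=[0.0000, 0.0000, 1.0000] o=[0.1034, -0.0376, 0.0000] → [0.2243, 0.2770, -0.0000, 0.0000, 0.0000, 1.0000]
J3: z=[-0.6293, -0.7771, 0.0000] o=[0.6629, -0.4907, 0.0000] → [0.5098, -0.4128, -0.3636, -0.6293, -0.7771, 0.0000]
q̇ = J⁺·V = [0.4220, 0.5710, 0.9160]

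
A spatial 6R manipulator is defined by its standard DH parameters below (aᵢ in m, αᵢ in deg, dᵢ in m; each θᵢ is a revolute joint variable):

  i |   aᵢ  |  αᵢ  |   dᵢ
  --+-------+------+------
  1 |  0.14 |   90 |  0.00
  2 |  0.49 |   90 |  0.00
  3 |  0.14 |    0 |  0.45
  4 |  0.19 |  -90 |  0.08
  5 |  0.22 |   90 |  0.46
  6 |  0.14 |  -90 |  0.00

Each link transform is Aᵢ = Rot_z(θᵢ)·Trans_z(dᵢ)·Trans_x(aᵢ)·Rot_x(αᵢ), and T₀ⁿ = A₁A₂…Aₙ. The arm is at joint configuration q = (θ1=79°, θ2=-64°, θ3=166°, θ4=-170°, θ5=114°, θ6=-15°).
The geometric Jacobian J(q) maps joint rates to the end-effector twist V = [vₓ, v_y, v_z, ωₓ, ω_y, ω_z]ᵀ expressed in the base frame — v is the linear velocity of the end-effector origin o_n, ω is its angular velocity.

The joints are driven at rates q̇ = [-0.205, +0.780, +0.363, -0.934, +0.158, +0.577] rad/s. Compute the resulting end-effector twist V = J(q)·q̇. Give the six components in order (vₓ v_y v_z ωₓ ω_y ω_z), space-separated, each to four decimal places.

o_n = [0.4725, 0.0543, -0.4758]
J₁: ẑ×o_n = [-0.0543, 0.4725, 0.0000], ω = ẑ
J2: z=[0.9816, -0.1908, 0.0000] o=[0.0267, 0.1374, 0.0000] → [0.0908, 0.4670, 0.0034, 0.9816, -0.1908, 0.0000]
J3: z=[-0.1715, -0.8823, -0.4384] o=[0.0677, 0.3483, -0.4404] → [-0.0977, -0.1835, 0.4075, -0.1715, -0.8823, -0.4384]
J4: z=[-0.1715, -0.8823, -0.4384] o=[0.0124, -0.1137, -0.5156] → [0.0385, -0.1948, 0.3771, -0.1715, -0.8823, -0.4384]
J5: z=[0.9851, -0.1603, -0.0627] o=[0.0015, -0.1002, -0.7210] → [-0.0296, -0.2711, 0.2276, 0.9851, -0.1603, -0.0627]
J6: z=[0.0834, 0.7632, -0.6408] o=[0.4878, -0.0362, -0.5815] → [0.1387, 0.0010, 0.0192, 0.0834, 0.7632, -0.6408]
V = J·q̇ = [0.0859, 0.3405, -0.1545, 1.0674, 0.7700, -0.3343]

0.0859 0.3405 -0.1545 1.0674 0.7700 -0.3343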